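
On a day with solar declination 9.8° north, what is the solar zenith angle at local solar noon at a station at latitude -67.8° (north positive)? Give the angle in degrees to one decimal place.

77.6°

At local solar noon the hour angle is zero, so the zenith angle is |φ − δ| = |-67.8° − (9.8°)| = 77.6°.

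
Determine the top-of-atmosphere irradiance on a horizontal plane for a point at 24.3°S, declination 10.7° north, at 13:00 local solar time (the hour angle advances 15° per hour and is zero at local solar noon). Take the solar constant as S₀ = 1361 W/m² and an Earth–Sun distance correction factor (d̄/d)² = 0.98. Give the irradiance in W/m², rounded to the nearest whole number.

Hour angle H = 15° × (13 − 12) = 15.00°.
cos θ_z = sin φ sin δ + cos φ cos δ cos H = (-0.4115)(0.1857) + (0.9114)(0.9826)(0.9659) = 0.7886.
Top-of-atmosphere irradiance = S₀ (d̄/d)² cos θ_z = 1361 × 0.98 × 0.7886 = 1051.82 W/m².

1052 W/m²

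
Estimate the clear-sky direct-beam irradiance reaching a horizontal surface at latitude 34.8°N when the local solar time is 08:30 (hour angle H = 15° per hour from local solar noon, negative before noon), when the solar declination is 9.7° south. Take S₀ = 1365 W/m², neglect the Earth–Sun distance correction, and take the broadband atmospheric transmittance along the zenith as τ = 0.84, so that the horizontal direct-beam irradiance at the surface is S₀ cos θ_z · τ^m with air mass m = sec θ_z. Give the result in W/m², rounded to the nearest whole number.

Hour angle H = 15° × (8.5 − 12) = -52.50°.
cos θ_z = sin(34.8°) sin(-9.7°) + cos(34.8°) cos(-9.7°) cos(-52.50°) = -0.0962 + 0.4927 = 0.3965.
Air mass m = 1/cos θ_z = 1/0.3965 = 2.522; τ^m = 0.84^2.522 = 0.6442.
Surface direct beam = 1365 × 0.3965 × 0.6442 = 348.66 W/m².

349 W/m²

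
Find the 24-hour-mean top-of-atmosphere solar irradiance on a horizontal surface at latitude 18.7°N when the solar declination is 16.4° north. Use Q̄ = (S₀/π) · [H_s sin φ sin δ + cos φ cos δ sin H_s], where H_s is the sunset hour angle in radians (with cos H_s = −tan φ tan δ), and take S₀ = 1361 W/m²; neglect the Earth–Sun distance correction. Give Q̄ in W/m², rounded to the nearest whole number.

457 W/m²

cos H_s = −tan(18.7°) · tan(16.4°) = -0.0996, so H_s = arccos(-0.0996) = 95.72°. In radians, H_s = 1.6706.
H_s sin φ sin δ = 1.6706 × 0.3206 × 0.2823 = 0.1512.
cos φ cos δ sin H_s = 0.9472 × 0.9593 × 0.9950 = 0.9041.
Q̄ = (1361/π) × (0.1512 + 0.9041) = 433.22 × 1.0553 = 457.18 W/m².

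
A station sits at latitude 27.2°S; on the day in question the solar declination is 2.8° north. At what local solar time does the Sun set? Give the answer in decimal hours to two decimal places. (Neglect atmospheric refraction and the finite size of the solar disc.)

cos H_s = −tan(-27.2°) · tan(2.8°) = 0.0251, so H_s = arccos(0.0251) = 88.56°.
Sunset is at 12 + H_s/15 = 12 + 5.904 = 17.904 h local solar time.

17.90 h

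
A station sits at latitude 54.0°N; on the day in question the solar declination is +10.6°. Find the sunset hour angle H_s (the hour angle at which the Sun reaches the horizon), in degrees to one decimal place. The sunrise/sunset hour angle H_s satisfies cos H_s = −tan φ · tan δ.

104.9°

−tan φ tan δ = −(1.3764)(0.1871) = -0.2575; H_s = arccos(-0.2575) = 104.92°.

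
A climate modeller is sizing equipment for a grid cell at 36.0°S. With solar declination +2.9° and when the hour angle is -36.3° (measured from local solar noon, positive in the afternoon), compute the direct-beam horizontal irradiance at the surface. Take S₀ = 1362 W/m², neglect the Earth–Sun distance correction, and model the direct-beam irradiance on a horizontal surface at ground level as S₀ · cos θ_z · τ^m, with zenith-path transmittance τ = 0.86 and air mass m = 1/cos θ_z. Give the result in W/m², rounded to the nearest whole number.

664 W/m²

With φ = -36.0°, δ = 2.9°, H = -36.30°: sin φ sin δ = -0.0297, cos φ cos δ cos H = 0.6512, so cos θ_z = 0.6215.
Air mass m = 1/cos θ_z = 1/0.6215 = 1.609; τ^m = 0.86^1.609 = 0.7845.
Surface direct beam = 1362 × 0.6215 × 0.7845 = 664.07 W/m².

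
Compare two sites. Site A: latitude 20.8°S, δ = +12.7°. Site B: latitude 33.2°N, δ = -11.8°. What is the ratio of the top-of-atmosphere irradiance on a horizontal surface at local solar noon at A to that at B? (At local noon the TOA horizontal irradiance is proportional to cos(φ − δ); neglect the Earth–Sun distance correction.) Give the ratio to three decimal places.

1.179

A: cos θ_z = cos(-20.8° − (12.7°)) = 0.8339.
B: cos θ_z = cos(33.2° − (-11.8°)) = 0.7071.
Ratio A/B = 0.8339 / 0.7071 = 1.1793.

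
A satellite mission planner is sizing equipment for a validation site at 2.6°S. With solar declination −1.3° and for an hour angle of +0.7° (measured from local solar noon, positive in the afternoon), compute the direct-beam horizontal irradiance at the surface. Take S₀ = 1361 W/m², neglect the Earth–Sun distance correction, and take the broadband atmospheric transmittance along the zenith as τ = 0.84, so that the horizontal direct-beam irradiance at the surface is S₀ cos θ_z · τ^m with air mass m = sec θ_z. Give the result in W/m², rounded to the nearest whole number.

1143 W/m²

cos θ_z = sin φ sin δ + cos φ cos δ cos H = (-0.0454)(-0.0227) + (0.9990)(0.9997)(0.9999) = 0.9996.
Air mass m = 1/cos θ_z = 1/0.9996 = 1.000; τ^m = 0.84^1.000 = 0.8400.
Surface direct beam = 1361 × 0.9996 × 0.8400 = 1142.78 W/m².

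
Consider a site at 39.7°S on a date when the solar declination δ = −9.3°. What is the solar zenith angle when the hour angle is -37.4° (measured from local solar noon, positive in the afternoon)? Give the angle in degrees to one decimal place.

With φ = -39.7°, δ = -9.3°, H = -37.40°: sin φ sin δ = 0.1032, cos φ cos δ cos H = 0.6032, so cos θ_z = 0.7064.
θ_z = arccos(0.7064) = 45.06°.

45.1°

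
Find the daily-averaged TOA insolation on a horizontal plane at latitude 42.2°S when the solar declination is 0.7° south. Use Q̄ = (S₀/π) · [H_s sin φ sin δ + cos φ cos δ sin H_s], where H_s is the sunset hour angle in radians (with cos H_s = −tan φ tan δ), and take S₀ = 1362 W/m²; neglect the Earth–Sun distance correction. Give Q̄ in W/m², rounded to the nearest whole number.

cos H_s = −tan(-42.2°) · tan(-0.7°) = -0.0111, so H_s = arccos(-0.0111) = 90.64°. In radians, H_s = 1.5820.
H_s sin φ sin δ = 1.5820 × -0.6717 × -0.0122 = 0.0130.
cos φ cos δ sin H_s = 0.7408 × 0.9999 × 0.9999 = 0.7407.
Q̄ = (1362/π) × (0.0130 + 0.7407) = 433.54 × 0.7537 = 326.76 W/m².

327 W/m²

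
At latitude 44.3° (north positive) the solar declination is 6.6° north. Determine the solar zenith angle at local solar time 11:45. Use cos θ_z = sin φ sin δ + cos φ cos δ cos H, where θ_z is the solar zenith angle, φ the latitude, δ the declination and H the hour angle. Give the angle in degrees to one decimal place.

37.8°

Hour angle H = 15° × (11.75 − 12) = -3.75°.
cos θ_z = sin φ sin δ + cos φ cos δ cos H = (0.6984)(0.1149) + (0.7157)(0.9934)(0.9979) = 0.7897.
θ_z = arccos(0.7897) = 37.84°.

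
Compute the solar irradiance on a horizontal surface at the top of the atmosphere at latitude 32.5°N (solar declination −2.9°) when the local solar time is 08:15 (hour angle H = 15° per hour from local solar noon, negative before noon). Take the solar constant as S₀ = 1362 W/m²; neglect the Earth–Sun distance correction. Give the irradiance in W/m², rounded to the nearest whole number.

600 W/m²

Hour angle H = 15° × (8.25 − 12) = -56.25°.
cos θ_z = sin φ sin δ + cos φ cos δ cos H = (0.5373)(-0.0506) + (0.8434)(0.9987)(0.5556) = 0.4408.
Top-of-atmosphere irradiance = S₀ cos θ_z = 1362 × 0.4408 = 600.37 W/m².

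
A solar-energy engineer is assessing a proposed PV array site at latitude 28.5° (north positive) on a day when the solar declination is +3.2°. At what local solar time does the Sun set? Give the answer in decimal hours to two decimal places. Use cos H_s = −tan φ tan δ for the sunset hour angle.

cos H_s = −tan(28.5°) · tan(3.2°) = -0.0304, so H_s = arccos(-0.0304) = 91.74°.
Sunset is at 12 + H_s/15 = 12 + 6.116 = 18.116 h local solar time.

18.12 h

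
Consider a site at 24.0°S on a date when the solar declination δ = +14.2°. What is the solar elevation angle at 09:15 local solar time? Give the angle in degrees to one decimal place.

34.5°

Hour angle H = 15° × (9.25 − 12) = -41.25°.
With φ = -24.0°, δ = 14.2°, H = -41.25°: sin φ sin δ = -0.0998, cos φ cos δ cos H = 0.6659, so cos θ_z = 0.5661.
θ_z = arccos(0.5661) = 55.52°, so the elevation is 90° − 55.52° = 34.48°.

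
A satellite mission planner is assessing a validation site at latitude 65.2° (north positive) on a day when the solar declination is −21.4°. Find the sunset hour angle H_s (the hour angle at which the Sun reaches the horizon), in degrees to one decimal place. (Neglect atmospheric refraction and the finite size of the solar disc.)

32.0°

cos H_s = −tan(65.2°) · tan(-21.4°) = 0.8481, so H_s = arccos(0.8481) = 31.99°.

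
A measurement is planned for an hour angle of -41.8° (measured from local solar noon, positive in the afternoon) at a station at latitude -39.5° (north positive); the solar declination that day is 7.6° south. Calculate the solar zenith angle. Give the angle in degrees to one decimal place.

49.1°

cos θ_z = sin φ sin δ + cos φ cos δ cos H = (-0.6361)(-0.1323) + (0.7716)(0.9912)(0.7455) = 0.6543.
θ_z = arccos(0.6543) = 49.13°.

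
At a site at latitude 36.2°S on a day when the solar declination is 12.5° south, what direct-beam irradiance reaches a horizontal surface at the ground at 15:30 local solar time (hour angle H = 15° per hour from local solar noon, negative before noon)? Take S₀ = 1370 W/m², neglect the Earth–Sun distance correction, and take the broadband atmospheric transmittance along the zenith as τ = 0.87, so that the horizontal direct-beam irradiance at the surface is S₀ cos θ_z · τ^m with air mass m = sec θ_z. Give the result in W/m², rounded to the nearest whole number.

Hour angle H = 15° × (15.5 − 12) = 52.50°.
With φ = -36.2°, δ = -12.5°, H = 52.50°: sin φ sin δ = 0.1278, cos φ cos δ cos H = 0.4796, so cos θ_z = 0.6074.
Air mass m = 1/cos θ_z = 1/0.6074 = 1.646; τ^m = 0.87^1.646 = 0.7951.
Surface direct beam = 1370 × 0.6074 × 0.7951 = 661.63 W/m².

662 W/m²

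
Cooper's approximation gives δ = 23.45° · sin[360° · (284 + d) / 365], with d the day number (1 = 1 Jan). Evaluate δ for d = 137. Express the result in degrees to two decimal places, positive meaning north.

360 × (284 + 137) / 365 = 415.233°; sin(415.233°) = 0.8215.
δ = 23.45 × 0.8215 = 19.264° ≈ +19.26°.

+19.26°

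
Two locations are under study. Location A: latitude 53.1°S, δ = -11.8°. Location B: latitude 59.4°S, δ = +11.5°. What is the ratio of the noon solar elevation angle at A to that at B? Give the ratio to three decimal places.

2.550

A: 90° − |-53.1 − (-11.8)| = 48.70°.
B: 90° − |-59.4 − (11.5)| = 19.10°.
Ratio A/B = 48.7000 / 19.1000 = 2.5497.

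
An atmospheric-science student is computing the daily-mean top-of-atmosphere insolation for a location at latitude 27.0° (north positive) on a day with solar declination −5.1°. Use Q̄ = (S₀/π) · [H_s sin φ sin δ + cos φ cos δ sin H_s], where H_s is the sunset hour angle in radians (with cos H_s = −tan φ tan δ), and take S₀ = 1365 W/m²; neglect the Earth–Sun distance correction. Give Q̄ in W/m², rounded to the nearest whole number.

358 W/m²

The sunset hour angle satisfies cos H_s = −tan φ tan δ = 0.0455, giving H_s = 87.39°. In radians, H_s = 1.5252.
H_s sin φ sin δ = 1.5252 × 0.4540 × -0.0889 = -0.0616.
cos φ cos δ sin H_s = 0.8910 × 0.9960 × 0.9990 = 0.8865.
Q̄ = (1365/π) × (-0.0616 + 0.8865) = 434.49 × 0.8249 = 358.41 W/m².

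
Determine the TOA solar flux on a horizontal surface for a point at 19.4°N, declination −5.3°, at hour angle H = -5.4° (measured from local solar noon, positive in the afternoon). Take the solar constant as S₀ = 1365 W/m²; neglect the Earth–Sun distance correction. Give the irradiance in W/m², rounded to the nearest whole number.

1234 W/m²

With φ = 19.4°, δ = -5.3°, H = -5.40°: sin φ sin δ = -0.0307, cos φ cos δ cos H = 0.9350, so cos θ_z = 0.9043.
Top-of-atmosphere irradiance = S₀ cos θ_z = 1365 × 0.9043 = 1234.37 W/m².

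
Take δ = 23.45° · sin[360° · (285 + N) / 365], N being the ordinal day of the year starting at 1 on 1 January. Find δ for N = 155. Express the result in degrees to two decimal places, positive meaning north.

360 × (285 + 155) / 365 = 433.973°; sin(433.973°) = 0.9611.
δ = 23.45 × 0.9611 = 22.538° ≈ +22.54°.

+22.54°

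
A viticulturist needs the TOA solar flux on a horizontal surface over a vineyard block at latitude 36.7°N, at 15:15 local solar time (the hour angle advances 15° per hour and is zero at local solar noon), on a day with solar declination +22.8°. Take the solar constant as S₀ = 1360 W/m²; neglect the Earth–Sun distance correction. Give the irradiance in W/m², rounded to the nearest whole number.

Hour angle H = 15° × (15.25 − 12) = 48.75°.
With φ = 36.7°, δ = 22.8°, H = 48.75°: sin φ sin δ = 0.2316, cos φ cos δ cos H = 0.4873, so cos θ_z = 0.7189.
Top-of-atmosphere irradiance = S₀ cos θ_z = 1360 × 0.7189 = 977.70 W/m².

978 W/m²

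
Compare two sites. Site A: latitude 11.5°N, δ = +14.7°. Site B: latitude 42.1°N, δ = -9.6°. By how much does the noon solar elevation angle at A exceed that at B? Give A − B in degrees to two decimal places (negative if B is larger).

A: 90° − |11.5 − (14.7)| = 86.80°.
B: 90° − |42.1 − (-9.6)| = 38.30°.
A − B = 86.80 − 38.30 = 48.50°.

+48.50°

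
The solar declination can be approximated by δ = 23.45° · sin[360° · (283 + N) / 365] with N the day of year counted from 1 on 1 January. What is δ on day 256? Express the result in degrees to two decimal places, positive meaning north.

+3.42°

360 × (283 + 256) / 365 = 531.616°; sin(531.616°) = 0.1458.
δ = 23.45 × 0.1458 = 3.419° ≈ +3.42°.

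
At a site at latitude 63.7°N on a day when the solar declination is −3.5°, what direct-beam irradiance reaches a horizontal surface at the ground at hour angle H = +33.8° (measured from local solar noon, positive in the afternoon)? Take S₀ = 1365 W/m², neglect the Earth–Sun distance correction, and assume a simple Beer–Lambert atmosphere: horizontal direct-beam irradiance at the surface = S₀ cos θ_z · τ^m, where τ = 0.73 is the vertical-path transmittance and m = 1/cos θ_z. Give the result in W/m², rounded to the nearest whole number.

cos θ_z = sin φ sin δ + cos φ cos δ cos H = (0.8965)(-0.0610) + (0.4431)(0.9981)(0.8310) = 0.3128.
Air mass m = 1/cos θ_z = 1/0.3128 = 3.197; τ^m = 0.73^3.197 = 0.3656.
Surface direct beam = 1365 × 0.3128 × 0.3656 = 156.10 W/m².

156 W/m²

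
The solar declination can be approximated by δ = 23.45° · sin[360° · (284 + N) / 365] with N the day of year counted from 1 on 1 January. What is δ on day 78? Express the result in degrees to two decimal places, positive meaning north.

360 × (284 + 78) / 365 = 357.041°; sin(357.041°) = -0.0516.
δ = 23.45 × -0.0516 = -1.210° ≈ -1.21°.

-1.21°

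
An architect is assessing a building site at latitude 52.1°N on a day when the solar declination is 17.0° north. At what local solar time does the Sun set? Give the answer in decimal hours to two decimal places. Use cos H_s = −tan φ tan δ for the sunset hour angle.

19.54 h

cos H_s = −tan(52.1°) · tan(17.0°) = -0.3927, so H_s = arccos(-0.3927) = 113.12°.
Sunset is at 12 + H_s/15 = 12 + 7.541 = 19.541 h local solar time.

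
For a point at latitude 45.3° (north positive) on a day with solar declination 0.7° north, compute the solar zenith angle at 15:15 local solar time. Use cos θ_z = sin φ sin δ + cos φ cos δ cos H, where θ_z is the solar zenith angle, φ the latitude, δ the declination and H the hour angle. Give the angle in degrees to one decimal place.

61.8°

Hour angle H = 15° × (15.25 − 12) = 48.75°.
With φ = 45.3°, δ = 0.7°, H = 48.75°: sin φ sin δ = 0.0087, cos φ cos δ cos H = 0.4637, so cos θ_z = 0.4724.
θ_z = arccos(0.4724) = 61.81°.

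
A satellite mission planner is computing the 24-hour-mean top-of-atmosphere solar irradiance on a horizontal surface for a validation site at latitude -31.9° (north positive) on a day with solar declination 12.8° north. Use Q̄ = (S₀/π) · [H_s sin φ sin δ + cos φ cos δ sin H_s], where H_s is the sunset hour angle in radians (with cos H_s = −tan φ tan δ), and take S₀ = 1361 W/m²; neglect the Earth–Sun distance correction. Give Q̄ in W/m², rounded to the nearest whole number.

283 W/m²

cos H_s = −tan(-31.9°) · tan(12.8°) = 0.1414, so H_s = arccos(0.1414) = 81.87°. In radians, H_s = 1.4289.
H_s sin φ sin δ = 1.4289 × -0.5284 × 0.2215 = -0.1672.
cos φ cos δ sin H_s = 0.8490 × 0.9751 × 0.9899 = 0.8195.
Q̄ = (1361/π) × (-0.1672 + 0.8195) = 433.22 × 0.6523 = 282.59 W/m².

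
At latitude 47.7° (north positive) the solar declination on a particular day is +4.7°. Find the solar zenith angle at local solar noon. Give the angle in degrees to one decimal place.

43.0°

At local solar noon the hour angle is zero, so the zenith angle is |φ − δ| = |47.7° − (4.7°)| = 43.0°.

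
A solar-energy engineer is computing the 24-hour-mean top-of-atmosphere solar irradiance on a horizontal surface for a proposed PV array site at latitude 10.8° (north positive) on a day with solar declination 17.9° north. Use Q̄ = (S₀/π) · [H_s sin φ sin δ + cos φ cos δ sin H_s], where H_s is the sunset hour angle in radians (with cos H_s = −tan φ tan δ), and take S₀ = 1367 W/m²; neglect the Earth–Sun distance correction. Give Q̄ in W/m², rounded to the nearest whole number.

The sunset hour angle satisfies cos H_s = −tan φ tan δ = -0.0616, giving H_s = 93.53°. In radians, H_s = 1.6324.
H_s sin φ sin δ = 1.6324 × 0.1874 × 0.3074 = 0.0940.
cos φ cos δ sin H_s = 0.9823 × 0.9516 × 0.9981 = 0.9330.
Q̄ = (1367/π) × (0.0940 + 0.9330) = 435.13 × 1.0270 = 446.88 W/m².

447 W/m²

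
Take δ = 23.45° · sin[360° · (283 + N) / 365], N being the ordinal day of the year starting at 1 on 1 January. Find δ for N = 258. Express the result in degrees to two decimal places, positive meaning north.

360 × (283 + 258) / 365 = 533.589°; sin(533.589°) = 0.1117.
δ = 23.45 × 0.1117 = 2.619° ≈ +2.62°.

+2.62°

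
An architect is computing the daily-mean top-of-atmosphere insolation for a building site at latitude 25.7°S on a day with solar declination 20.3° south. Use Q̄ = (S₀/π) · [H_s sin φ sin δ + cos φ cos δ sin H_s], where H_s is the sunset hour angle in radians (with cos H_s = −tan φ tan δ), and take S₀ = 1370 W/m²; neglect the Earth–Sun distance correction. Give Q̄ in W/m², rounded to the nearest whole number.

477 W/m²

cos H_s = −tan(-25.7°) · tan(-20.3°) = -0.1780, so H_s = arccos(-0.1780) = 100.25°. In radians, H_s = 1.7497.
H_s sin φ sin δ = 1.7497 × -0.4337 × -0.3469 = 0.2632.
cos φ cos δ sin H_s = 0.9011 × 0.9379 × 0.9840 = 0.8316.
Q̄ = (1370/π) × (0.2632 + 0.8316) = 436.08 × 1.0948 = 477.42 W/m².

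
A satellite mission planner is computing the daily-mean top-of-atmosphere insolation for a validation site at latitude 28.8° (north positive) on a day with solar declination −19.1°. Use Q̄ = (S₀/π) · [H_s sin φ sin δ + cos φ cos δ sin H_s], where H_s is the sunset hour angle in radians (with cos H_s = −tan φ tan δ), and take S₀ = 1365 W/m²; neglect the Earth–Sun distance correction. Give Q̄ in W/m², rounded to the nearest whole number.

259 W/m²

cos H_s = −tan(28.8°) · tan(-19.1°) = 0.1904, so H_s = arccos(0.1904) = 79.02°. In radians, H_s = 1.3792.
H_s sin φ sin δ = 1.3792 × 0.4818 × -0.3272 = -0.2174.
cos φ cos δ sin H_s = 0.8763 × 0.9449 × 0.9817 = 0.8129.
Q̄ = (1365/π) × (-0.2174 + 0.8129) = 434.49 × 0.5955 = 258.74 W/m².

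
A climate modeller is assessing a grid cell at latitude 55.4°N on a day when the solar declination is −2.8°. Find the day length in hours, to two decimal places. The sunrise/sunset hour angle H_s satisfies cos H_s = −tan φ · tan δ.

11.46 hours

−tan φ tan δ = −(1.4496)(-0.0489) = 0.0709; H_s = arccos(0.0709) = 85.93°.
Day length = 2 H_s / 15° h⁻¹ = 171.86° / 15 = 11.457 h.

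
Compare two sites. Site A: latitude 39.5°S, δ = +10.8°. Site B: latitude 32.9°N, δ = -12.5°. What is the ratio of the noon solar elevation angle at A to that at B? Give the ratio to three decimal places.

0.890

A: 90° − |-39.5 − (10.8)| = 39.70°.
B: 90° − |32.9 − (-12.5)| = 44.60°.
Ratio A/B = 39.7000 / 44.6000 = 0.8901.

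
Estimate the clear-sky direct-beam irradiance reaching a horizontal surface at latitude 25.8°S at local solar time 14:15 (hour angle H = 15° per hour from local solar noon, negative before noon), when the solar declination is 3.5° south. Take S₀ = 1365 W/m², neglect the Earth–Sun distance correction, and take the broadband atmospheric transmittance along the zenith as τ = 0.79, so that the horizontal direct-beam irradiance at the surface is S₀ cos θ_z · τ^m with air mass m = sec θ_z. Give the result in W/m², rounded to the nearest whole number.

779 W/m²

Hour angle H = 15° × (14.25 − 12) = 33.75°.
cos θ_z = sin(-25.8°) sin(-3.5°) + cos(-25.8°) cos(-3.5°) cos(33.75°) = 0.0266 + 0.7472 = 0.7738.
Air mass m = 1/cos θ_z = 1/0.7738 = 1.292; τ^m = 0.79^1.292 = 0.7375.
Surface direct beam = 1365 × 0.7738 × 0.7375 = 778.97 W/m².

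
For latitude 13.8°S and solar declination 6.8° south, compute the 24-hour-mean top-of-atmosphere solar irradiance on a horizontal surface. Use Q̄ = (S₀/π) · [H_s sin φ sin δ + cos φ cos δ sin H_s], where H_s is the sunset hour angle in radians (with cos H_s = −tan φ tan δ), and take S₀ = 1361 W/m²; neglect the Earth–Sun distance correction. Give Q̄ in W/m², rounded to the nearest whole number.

437 W/m²

The sunset hour angle satisfies cos H_s = −tan φ tan δ = -0.0293, giving H_s = 91.68°. In radians, H_s = 1.6001.
H_s sin φ sin δ = 1.6001 × -0.2385 × -0.1184 = 0.0452.
cos φ cos δ sin H_s = 0.9711 × 0.9930 × 0.9996 = 0.9639.
Q̄ = (1361/π) × (0.0452 + 0.9639) = 433.22 × 1.0091 = 437.16 W/m².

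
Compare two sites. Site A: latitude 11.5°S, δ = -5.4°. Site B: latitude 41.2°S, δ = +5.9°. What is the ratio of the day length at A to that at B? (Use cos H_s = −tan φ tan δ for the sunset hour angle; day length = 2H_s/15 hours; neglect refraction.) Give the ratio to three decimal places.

1.074

A: H_s = arccos(−tan -11.5° · tan -5.4°) = 91.10°, so 2H_s/15 = 12.1467 h.
B: H_s = arccos(−tan -41.2° · tan 5.9°) = 84.81°, so 2H_s/15 = 11.3080 h.
Ratio A/B = 12.1467 / 11.3080 = 1.0742.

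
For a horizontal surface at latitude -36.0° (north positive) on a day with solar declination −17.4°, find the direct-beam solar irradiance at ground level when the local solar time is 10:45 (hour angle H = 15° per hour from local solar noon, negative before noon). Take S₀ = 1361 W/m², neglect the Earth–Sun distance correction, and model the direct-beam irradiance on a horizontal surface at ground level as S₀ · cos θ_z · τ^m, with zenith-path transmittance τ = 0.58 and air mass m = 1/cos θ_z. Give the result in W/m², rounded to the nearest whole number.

677 W/m²

Hour angle H = 15° × (10.75 − 12) = -18.75°.
cos θ_z = sin(-36.0°) sin(-17.4°) + cos(-36.0°) cos(-17.4°) cos(-18.75°) = 0.1758 + 0.7310 = 0.9068.
Air mass m = 1/cos θ_z = 1/0.9068 = 1.103; τ^m = 0.58^1.103 = 0.5484.
Surface direct beam = 1361 × 0.9068 × 0.5484 = 676.81 W/m².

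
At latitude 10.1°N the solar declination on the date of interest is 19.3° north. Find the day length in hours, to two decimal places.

12.48 hours

The sunset hour angle satisfies cos H_s = −tan φ tan δ = -0.0624, giving H_s = 93.58°.
Day length = 2 H_s / 15° h⁻¹ = 187.16° / 15 = 12.477 h.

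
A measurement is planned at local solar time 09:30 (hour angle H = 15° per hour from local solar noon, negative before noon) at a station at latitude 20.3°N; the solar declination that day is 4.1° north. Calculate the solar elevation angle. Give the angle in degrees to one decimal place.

Hour angle H = 15° × (9.5 − 12) = -37.50°.
With φ = 20.3°, δ = 4.1°, H = -37.50°: sin φ sin δ = 0.0248, cos φ cos δ cos H = 0.7422, so cos θ_z = 0.7670.
θ_z = arccos(0.7670) = 39.91°, so the elevation is 90° − 39.91° = 50.09°.

50.1°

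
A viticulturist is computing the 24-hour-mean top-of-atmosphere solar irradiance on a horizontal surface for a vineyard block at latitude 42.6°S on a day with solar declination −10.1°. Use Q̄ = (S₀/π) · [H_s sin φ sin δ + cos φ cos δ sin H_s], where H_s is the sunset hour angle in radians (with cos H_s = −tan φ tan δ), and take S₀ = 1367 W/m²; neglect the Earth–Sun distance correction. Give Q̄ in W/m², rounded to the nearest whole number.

The sunset hour angle satisfies cos H_s = −tan φ tan δ = -0.1638, giving H_s = 99.43°. In radians, H_s = 1.7354.
H_s sin φ sin δ = 1.7354 × -0.6769 × -0.1754 = 0.2060.
cos φ cos δ sin H_s = 0.7361 × 0.9845 × 0.9865 = 0.7149.
Q̄ = (1367/π) × (0.2060 + 0.7149) = 435.13 × 0.9209 = 400.71 W/m².

401 W/m²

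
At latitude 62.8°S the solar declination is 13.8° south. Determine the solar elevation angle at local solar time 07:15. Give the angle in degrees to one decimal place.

Hour angle H = 15° × (7.25 − 12) = -71.25°.
cos θ_z = sin(-62.8°) sin(-13.8°) + cos(-62.8°) cos(-13.8°) cos(-71.25°) = 0.2122 + 0.1427 = 0.3549.
θ_z = arccos(0.3549) = 69.21°, so the elevation is 90° − 69.21° = 20.79°.

20.8°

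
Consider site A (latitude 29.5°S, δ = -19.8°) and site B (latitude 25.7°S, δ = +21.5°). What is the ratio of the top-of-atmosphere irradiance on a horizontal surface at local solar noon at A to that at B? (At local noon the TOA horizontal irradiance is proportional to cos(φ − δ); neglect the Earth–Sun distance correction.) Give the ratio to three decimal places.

1.451

A: cos θ_z = cos(-29.5° − (-19.8°)) = 0.9857.
B: cos θ_z = cos(-25.7° − (21.5°)) = 0.6794.
Ratio A/B = 0.9857 / 0.6794 = 1.4508.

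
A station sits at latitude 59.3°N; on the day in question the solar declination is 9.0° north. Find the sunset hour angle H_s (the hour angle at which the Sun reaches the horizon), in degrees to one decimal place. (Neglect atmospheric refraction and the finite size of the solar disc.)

105.5°

The sunset hour angle satisfies cos H_s = −tan φ tan δ = -0.2667, giving H_s = 105.47°.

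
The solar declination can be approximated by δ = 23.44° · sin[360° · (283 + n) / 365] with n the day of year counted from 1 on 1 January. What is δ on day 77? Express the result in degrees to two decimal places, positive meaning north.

360 × (283 + 77) / 365 = 355.068°; sin(355.068°) = -0.0860.
δ = 23.44 × -0.0860 = -2.016° ≈ -2.02°.

-2.02°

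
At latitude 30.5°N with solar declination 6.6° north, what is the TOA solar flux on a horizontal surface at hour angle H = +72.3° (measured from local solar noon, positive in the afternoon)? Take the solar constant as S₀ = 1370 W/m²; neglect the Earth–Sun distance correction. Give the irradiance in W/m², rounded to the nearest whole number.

436 W/m²

With φ = 30.5°, δ = 6.6°, H = 72.30°: sin φ sin δ = 0.0583, cos φ cos δ cos H = 0.2602, so cos θ_z = 0.3185.
Top-of-atmosphere irradiance = S₀ cos θ_z = 1370 × 0.3185 = 436.35 W/m².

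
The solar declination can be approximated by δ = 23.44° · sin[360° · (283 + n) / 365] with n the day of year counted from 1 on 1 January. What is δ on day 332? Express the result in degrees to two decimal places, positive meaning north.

-21.51°

360 × (283 + 332) / 365 = 606.575°; sin(606.575°) = -0.9176.
δ = 23.44 × -0.9176 = -21.509° ≈ -21.51°.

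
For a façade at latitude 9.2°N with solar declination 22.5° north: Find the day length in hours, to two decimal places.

12.51 hours

The sunset hour angle satisfies cos H_s = −tan φ tan δ = -0.0671, giving H_s = 93.85°.
Day length = 2 H_s / 15° h⁻¹ = 187.70° / 15 = 12.513 h.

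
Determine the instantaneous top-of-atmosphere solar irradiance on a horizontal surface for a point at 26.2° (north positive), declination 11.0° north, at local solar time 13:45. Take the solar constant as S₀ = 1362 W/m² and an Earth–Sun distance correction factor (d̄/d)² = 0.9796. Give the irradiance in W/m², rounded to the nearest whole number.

Hour angle H = 15° × (13.75 − 12) = 26.25°.
cos θ_z = sin(26.2°) sin(11.0°) + cos(26.2°) cos(11.0°) cos(26.25°) = 0.0842 + 0.7899 = 0.8741.
Top-of-atmosphere irradiance = S₀ (d̄/d)² cos θ_z = 1362 × 0.9796 × 0.8741 = 1166.24 W/m².

1166 W/m²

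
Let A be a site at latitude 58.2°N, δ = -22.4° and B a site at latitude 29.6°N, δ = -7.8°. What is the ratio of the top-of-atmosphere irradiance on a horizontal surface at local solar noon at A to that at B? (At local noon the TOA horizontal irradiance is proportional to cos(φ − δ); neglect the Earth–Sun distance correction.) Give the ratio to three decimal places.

0.206

A: cos θ_z = cos(58.2° − (-22.4°)) = 0.1633.
B: cos θ_z = cos(29.6° − (-7.8°)) = 0.7944.
Ratio A/B = 0.1633 / 0.7944 = 0.2056.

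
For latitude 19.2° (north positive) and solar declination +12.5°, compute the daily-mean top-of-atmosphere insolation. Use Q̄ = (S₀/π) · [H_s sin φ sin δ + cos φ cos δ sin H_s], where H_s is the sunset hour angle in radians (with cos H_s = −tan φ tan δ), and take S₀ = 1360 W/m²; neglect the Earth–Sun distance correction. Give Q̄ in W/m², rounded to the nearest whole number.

cos H_s = −tan(19.2°) · tan(12.5°) = -0.0772, so H_s = arccos(-0.0772) = 94.43°. In radians, H_s = 1.6481.
H_s sin φ sin δ = 1.6481 × 0.3289 × 0.2164 = 0.1173.
cos φ cos δ sin H_s = 0.9444 × 0.9763 × 0.9970 = 0.9193.
Q̄ = (1360/π) × (0.1173 + 0.9193) = 432.90 × 1.0366 = 448.74 W/m².

449 W/m²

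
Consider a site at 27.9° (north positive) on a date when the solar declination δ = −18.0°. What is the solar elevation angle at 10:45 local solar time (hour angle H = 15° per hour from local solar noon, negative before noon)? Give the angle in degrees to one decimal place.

Hour angle H = 15° × (10.75 − 12) = -18.75°.
cos θ_z = sin(27.9°) sin(-18.0°) + cos(27.9°) cos(-18.0°) cos(-18.75°) = -0.1446 + 0.7959 = 0.6513.
θ_z = arccos(0.6513) = 49.36°, so the elevation is 90° − 49.36° = 40.64°.

40.6°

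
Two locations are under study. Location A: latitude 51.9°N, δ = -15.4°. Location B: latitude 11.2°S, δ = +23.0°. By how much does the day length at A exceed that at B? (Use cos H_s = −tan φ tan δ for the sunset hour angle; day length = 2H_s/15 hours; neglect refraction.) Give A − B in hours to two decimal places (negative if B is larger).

A: H_s = arccos(−tan 51.9° · tan -15.4°) = 69.43°, so 2H_s/15 = 9.2573 h.
B: H_s = arccos(−tan -11.2° · tan 23.0°) = 85.18°, so 2H_s/15 = 11.3573 h.
A − B = 9.2573 − 11.3573 = -2.1000 h.

-2.10 h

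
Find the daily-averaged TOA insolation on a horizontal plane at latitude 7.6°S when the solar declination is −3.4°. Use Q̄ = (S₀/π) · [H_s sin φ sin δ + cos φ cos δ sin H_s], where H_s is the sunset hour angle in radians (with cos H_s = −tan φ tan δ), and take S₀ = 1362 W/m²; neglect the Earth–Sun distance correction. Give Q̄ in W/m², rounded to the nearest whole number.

−tan φ tan δ = −(-0.1334)(-0.0594) = -0.0079; H_s = arccos(-0.0079) = 90.45°. In radians, H_s = 1.5787.
H_s sin φ sin δ = 1.5787 × -0.1323 × -0.0593 = 0.0124.
cos φ cos δ sin H_s = 0.9912 × 0.9982 × 1.0000 = 0.9894.
Q̄ = (1362/π) × (0.0124 + 0.9894) = 433.54 × 1.0018 = 434.32 W/m².

434 W/m²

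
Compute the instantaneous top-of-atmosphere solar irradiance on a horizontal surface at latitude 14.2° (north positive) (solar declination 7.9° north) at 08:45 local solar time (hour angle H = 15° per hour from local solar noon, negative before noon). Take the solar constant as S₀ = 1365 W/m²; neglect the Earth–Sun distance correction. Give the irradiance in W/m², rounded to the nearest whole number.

Hour angle H = 15° × (8.75 − 12) = -48.75°.
cos θ_z = sin φ sin δ + cos φ cos δ cos H = (0.2453)(0.1374) + (0.9694)(0.9905)(0.6593) = 0.6668.
Top-of-atmosphere irradiance = S₀ cos θ_z = 1365 × 0.6668 = 910.18 W/m².

910 W/m²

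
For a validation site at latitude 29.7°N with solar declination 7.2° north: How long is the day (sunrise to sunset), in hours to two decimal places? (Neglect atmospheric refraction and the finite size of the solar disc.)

12.55 hours

cos H_s = −tan(29.7°) · tan(7.2°) = -0.0721, so H_s = arccos(-0.0721) = 94.13°.
Day length = 2 H_s / 15° h⁻¹ = 188.26° / 15 = 12.551 h.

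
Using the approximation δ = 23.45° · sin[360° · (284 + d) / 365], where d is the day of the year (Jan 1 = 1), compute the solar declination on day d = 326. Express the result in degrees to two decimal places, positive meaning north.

-20.64°

360 × (284 + 326) / 365 = 601.644°; sin(601.644°) = -0.8800.
δ = 23.45 × -0.8800 = -20.636° ≈ -20.64°.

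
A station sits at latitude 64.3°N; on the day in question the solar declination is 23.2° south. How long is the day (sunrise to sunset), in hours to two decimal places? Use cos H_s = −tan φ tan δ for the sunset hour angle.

3.61 hours

−tan φ tan δ = −(2.0778)(-0.4286) = 0.8905; H_s = arccos(0.8905) = 27.06°.
Day length = 2 H_s / 15° h⁻¹ = 54.12° / 15 = 3.608 h.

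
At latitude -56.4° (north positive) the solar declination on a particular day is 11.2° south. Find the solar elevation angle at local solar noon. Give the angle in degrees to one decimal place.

At local solar noon the hour angle is zero, so the elevation is 90° − |φ − δ| = 90° − |-56.4° − (-11.2°)| = 90° − 45.2° = 44.8°.

44.8°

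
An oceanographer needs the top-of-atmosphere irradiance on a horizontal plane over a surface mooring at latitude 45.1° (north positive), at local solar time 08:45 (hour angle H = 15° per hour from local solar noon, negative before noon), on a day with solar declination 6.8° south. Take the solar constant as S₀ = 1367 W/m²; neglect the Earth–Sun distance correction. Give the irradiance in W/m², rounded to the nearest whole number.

Hour angle H = 15° × (8.75 − 12) = -48.75°.
cos θ_z = sin φ sin δ + cos φ cos δ cos H = (0.7083)(-0.1184) + (0.7059)(0.9930)(0.6593) = 0.3783.
Top-of-atmosphere irradiance = S₀ cos θ_z = 1367 × 0.3783 = 517.14 W/m².

517 W/m²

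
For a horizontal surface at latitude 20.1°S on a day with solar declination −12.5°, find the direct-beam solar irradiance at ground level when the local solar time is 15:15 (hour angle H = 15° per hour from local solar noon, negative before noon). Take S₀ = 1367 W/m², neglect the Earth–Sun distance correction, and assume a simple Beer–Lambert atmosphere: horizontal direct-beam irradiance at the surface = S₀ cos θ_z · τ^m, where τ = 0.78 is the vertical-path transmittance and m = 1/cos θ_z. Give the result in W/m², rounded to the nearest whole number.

Hour angle H = 15° × (15.25 − 12) = 48.75°.
cos θ_z = sin φ sin δ + cos φ cos δ cos H = (-0.3437)(-0.2164) + (0.9391)(0.9763)(0.6593) = 0.6789.
Air mass m = 1/cos θ_z = 1/0.6789 = 1.473; τ^m = 0.78^1.473 = 0.6935.
Surface direct beam = 1367 × 0.6789 × 0.6935 = 643.61 W/m².

644 W/m²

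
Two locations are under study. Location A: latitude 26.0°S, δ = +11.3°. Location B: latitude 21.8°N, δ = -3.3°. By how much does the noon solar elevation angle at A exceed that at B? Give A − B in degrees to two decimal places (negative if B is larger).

-12.20°

A: 90° − |-26.0 − (11.3)| = 52.70°.
B: 90° − |21.8 − (-3.3)| = 64.90°.
A − B = 52.70 − 64.90 = -12.20°.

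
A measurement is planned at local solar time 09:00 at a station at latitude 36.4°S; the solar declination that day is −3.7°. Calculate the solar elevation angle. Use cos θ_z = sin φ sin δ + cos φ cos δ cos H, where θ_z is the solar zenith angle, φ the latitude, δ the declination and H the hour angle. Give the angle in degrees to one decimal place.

37.3°

Hour angle H = 15° × (9 − 12) = -45.00°.
cos θ_z = sin φ sin δ + cos φ cos δ cos H = (-0.5934)(-0.0645) + (0.8049)(0.9979)(0.7071) = 0.6062.
θ_z = arccos(0.6062) = 52.68°, so the elevation is 90° − 52.68° = 37.32°.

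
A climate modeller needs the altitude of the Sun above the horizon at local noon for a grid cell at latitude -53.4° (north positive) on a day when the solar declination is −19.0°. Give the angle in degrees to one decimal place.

At local solar noon the hour angle is zero, so the elevation is 90° − |φ − δ| = 90° − |-53.4° − (-19.0°)| = 90° − 34.4° = 55.6°.

55.6°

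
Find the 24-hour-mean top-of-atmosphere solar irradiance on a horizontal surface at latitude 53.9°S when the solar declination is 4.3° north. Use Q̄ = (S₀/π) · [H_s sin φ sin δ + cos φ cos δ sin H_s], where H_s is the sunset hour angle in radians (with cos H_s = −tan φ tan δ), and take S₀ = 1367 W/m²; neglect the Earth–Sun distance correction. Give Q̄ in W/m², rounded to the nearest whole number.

216 W/m²

cos H_s = −tan(-53.9°) · tan(4.3°) = 0.1031, so H_s = arccos(0.1031) = 84.08°. In radians, H_s = 1.4675.
H_s sin φ sin δ = 1.4675 × -0.8080 × 0.0750 = -0.0889.
cos φ cos δ sin H_s = 0.5892 × 0.9972 × 0.9947 = 0.5844.
Q̄ = (1367/π) × (-0.0889 + 0.5844) = 435.13 × 0.4955 = 215.61 W/m².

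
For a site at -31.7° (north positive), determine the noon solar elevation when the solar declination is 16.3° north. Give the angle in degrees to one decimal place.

42.0°

At local solar noon the hour angle is zero, so the elevation is 90° − |φ − δ| = 90° − |-31.7° − (16.3°)| = 90° − 48.0° = 42.0°.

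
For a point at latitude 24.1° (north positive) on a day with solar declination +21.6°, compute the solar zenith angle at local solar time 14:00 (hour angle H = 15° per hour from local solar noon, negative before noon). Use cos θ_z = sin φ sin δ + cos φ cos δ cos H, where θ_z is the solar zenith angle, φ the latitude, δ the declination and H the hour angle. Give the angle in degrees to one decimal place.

27.7°

Hour angle H = 15° × (14 − 12) = 30.00°.
cos θ_z = sin(24.1°) sin(21.6°) + cos(24.1°) cos(21.6°) cos(30.00°) = 0.1503 + 0.7350 = 0.8853.
θ_z = arccos(0.8853) = 27.71°.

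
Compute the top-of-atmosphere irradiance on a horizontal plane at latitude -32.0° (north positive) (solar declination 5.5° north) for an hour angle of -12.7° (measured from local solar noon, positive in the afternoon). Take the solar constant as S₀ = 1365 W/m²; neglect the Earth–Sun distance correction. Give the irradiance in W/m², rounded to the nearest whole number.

1055 W/m²

cos θ_z = sin φ sin δ + cos φ cos δ cos H = (-0.5299)(0.0958) + (0.8480)(0.9954)(0.9755) = 0.7727.
Top-of-atmosphere irradiance = S₀ cos θ_z = 1365 × 0.7727 = 1054.74 W/m².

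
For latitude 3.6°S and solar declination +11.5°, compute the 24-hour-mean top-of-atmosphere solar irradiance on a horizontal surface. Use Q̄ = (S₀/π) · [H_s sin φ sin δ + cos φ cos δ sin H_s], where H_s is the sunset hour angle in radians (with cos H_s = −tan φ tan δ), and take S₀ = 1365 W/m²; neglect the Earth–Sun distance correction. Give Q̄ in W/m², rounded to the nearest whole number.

cos H_s = −tan(-3.6°) · tan(11.5°) = 0.0128, so H_s = arccos(0.0128) = 89.27°. In radians, H_s = 1.5581.
H_s sin φ sin δ = 1.5581 × -0.0628 × 0.1994 = -0.0195.
cos φ cos δ sin H_s = 0.9980 × 0.9799 × 0.9999 = 0.9778.
Q̄ = (1365/π) × (-0.0195 + 0.9778) = 434.49 × 0.9583 = 416.37 W/m².

416 W/m²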